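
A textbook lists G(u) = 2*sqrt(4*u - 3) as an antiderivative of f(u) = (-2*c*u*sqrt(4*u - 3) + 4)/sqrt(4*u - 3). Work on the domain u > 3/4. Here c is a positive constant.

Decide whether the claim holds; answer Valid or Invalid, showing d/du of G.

Invalid: d/du[G] - f = 2*c*u, which is not 0.

d/du[G] = 4/sqrt(4*u - 3)
d/du[G] - f(u) = 2*c*u != 0.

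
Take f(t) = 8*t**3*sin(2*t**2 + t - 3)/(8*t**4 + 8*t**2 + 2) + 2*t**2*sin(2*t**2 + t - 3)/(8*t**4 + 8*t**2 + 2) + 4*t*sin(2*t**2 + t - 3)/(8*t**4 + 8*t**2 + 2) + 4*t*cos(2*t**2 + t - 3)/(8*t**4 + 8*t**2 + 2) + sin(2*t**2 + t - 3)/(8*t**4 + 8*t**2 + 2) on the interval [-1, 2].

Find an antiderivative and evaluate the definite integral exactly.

Antiderivative: F(t) = -cos(2*t**2 + t - 3)/(2*(2*t**2 + 1)); value = cos(2)/6 - cos(7)/18

f has the shape u'v + uv' for u = -1/(4*t**2 + 2) and v = cos(2*t**2 + t - 3) — it is the derivative of the product u*v.
F(t) = -cos(2*t**2 + t - 3)/(2*(2*t**2 + 1)) is an antiderivative of f.
Check: d/dt[-cos(2*t**2 + t - 3)/(2*(2*t**2 + 1))] = (8*t**3*sin(2*t**2 + t - 3) + 2*t**2*sin(2*t**2 + t - 3) + 4*t*sin(2*t**2 + t - 3) + 4*t*cos(2*t**2 + t - 3) + sin(2*t**2 + t - 3))/(8*t**4 + 8*t**2 + 2), which equals f(t).
F(2) = -cos(7)/18; F(-1) = -cos(2)/6.
Integral = F(2) - F(-1) = cos(2)/6 - cos(7)/18.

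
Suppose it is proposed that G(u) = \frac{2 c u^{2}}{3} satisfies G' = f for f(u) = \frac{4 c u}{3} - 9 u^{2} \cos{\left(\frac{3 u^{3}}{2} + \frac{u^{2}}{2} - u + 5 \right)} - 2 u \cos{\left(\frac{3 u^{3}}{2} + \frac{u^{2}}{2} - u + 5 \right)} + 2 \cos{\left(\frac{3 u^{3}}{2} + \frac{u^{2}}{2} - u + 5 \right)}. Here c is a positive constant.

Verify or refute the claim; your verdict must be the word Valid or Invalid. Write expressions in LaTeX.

Invalid: d/du[G] - f = 9 u^{2} \cos{\left(\frac{3 u^{3}}{2} + \frac{u^{2}}{2} - u + 5 \right)} + 2 u \cos{\left(\frac{3 u^{3}}{2} + \frac{u^{2}}{2} - u + 5 \right)} - 2 \cos{\left(\frac{3 u^{3}}{2} + \frac{u^{2}}{2} - u + 5 \right)}, which is not 0.

d/du[G] = \frac{4 c u}{3}
d/du[G] - f(u) = 9 u^{2} \cos{\left(\frac{3 u^{3}}{2} + \frac{u^{2}}{2} - u + 5 \right)} + 2 u \cos{\left(\frac{3 u^{3}}{2} + \frac{u^{2}}{2} - u + 5 \right)} - 2 \cos{\left(\frac{3 u^{3}}{2} + \frac{u^{2}}{2} - u + 5 \right)} != 0.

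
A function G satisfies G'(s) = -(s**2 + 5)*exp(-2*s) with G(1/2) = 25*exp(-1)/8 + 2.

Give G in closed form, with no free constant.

Recognize the product-rule pattern: G'(s) = u'v + uv' with u = s**2/2 + s/2 + 11/4, v = exp(-2*s), so integration by parts undoes it.
A general antiderivative is (2*s**2 + 2*s + 11)*exp(-2*s)/4 + C.
The condition gives C = 25*exp(-1)/8 + 2 - (25*exp(-1)/8) = 2.
So G(s) = (2*s**2 + 2*s + 8*exp(2*s) + 11)*exp(-2*s)/4.
Check: d/ds[(2*s**2 + 2*s + 8*exp(2*s) + 11)*exp(-2*s)/4] = (-s**2 - 5)*exp(-2*s), which equals G'(s).

G(s) = (2*s**2 + 2*s + 8*exp(2*s) + 11)*exp(-2*s)/4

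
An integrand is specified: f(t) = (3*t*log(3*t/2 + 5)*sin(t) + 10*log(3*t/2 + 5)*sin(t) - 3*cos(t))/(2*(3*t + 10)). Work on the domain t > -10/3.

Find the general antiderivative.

Recognize the product-rule pattern: f = u'v + uv' with u = -cos(t)/2, v = log(3*t/2 + 5), so integration by parts undoes it.
Check: d/dt[-log(3*t/2 + 5)*cos(t)/2] = (3*t*log(3*t/2 + 5)*sin(t) + 10*log(3*t/2 + 5)*sin(t) - 3*cos(t))/(6*t + 20), which equals f(t).

F(t) = -log(3*t/2 + 5)*cos(t)/2 + C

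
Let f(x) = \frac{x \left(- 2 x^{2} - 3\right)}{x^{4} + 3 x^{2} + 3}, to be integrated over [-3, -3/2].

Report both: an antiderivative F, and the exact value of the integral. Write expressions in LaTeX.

Antiderivative: F(x) = - \frac{\log{\left(\frac{2 x^{4}}{3} + 2 x^{2} + 2 \right)}}{2}; value = - \frac{\log{\left(\frac{79}{8} \right)}}{2} + \frac{\log{\left(74 \right)}}{2}

The substitution u = \frac{2 x^{4}}{3} + 2 x^{2} + 2 works: f is exactly (dF/du)*(du/dx) for that inner function.
F(x) = - \frac{\log{\left(\frac{2 x^{4}}{3} + 2 x^{2} + 2 \right)}}{2} is an antiderivative of f.
Check: d/dx[- \frac{\log{\left(\frac{2 x^{4}}{3} + 2 x^{2} + 2 \right)}}{2}] = \frac{- 2 x^{3} - 3 x}{x^{4} + 3 x^{2} + 3}, which equals f(x).
F(-3/2) = - \frac{\log{\left(\frac{79}{8} \right)}}{2}; F(-3) = - \frac{\log{\left(74 \right)}}{2}.
Integral = F(-3/2) - F(-3) = - \frac{\log{\left(\frac{79}{8} \right)}}{2} + \frac{\log{\left(74 \right)}}{2}.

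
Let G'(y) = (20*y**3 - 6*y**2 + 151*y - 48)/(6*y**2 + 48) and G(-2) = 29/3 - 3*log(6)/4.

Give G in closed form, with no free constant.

G(y) = 5*y**2/3 - y - 3*log(y**2/2 + 4)/4 + 1

The proposed G(y) is checked by its d/dy: the result must match the given G'(y).
A general antiderivative is 5*y**2/3 - y - 3*log(y**2/2 + 4)/4 + C.
The condition gives C = 29/3 - 3*log(6)/4 - (26/3 - 3*log(6)/4) = 1.
So G(y) = 5*y**2/3 - y - 3*log(y**2/2 + 4)/4 + 1.
Check: d/dy[5*y**2/3 - y - 3*log(y**2/2 + 4)/4 + 1] = (20*y**3 - 6*y**2 + 151*y - 48)/(6*y**2 + 48) = G'(y).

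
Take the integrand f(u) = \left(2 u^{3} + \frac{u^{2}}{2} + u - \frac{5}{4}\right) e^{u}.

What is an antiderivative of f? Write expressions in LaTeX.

An antiderivative is F(u) = 2 u^{3} e^{u} - \frac{11 u^{2} e^{u}}{2} + 12 u e^{u} - \frac{53 e^{u}}{4}.

Recognize the product-rule pattern: f = v'r + vr' with v = 2 u^{3} - \frac{11 u^{2}}{2} + 12 u - \frac{53}{4}, r = e^{u}, so integration by parts undoes it.
Check: d/du[2 u^{3} e^{u} - \frac{11 u^{2} e^{u}}{2} + 12 u e^{u} - \frac{53 e^{u}}{4}] = 2 u^{3} e^{u} + \frac{u^{2} e^{u}}{2} + u e^{u} - \frac{5 e^{u}}{4}, which equals f(u).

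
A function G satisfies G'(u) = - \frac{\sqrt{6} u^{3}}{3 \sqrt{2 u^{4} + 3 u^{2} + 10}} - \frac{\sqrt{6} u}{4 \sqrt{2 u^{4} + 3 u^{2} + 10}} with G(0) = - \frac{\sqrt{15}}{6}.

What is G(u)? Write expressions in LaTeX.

The substitution w = \frac{u^{4}}{3} + \frac{u^{2}}{2} + \frac{5}{3} works: G'(u) is exactly (dG/dw)*(dw/du) for that inner function.
A general antiderivative is - \frac{\sqrt{\frac{u^{4}}{3} + \frac{u^{2}}{2} + \frac{5}{3}}}{2} + C.
The condition gives C = - \frac{\sqrt{15}}{6} - (- \frac{\sqrt{15}}{6}) = 0.
So G(u) = - \frac{\sqrt{\frac{u^{4}}{3} + \frac{u^{2}}{2} + \frac{5}{3}}}{2}.
Check: d/du[- \frac{\sqrt{\frac{u^{4}}{3} + \frac{u^{2}}{2} + \frac{5}{3}}}{2}] = \frac{- 4 \sqrt{6} u^{3} - 3 \sqrt{6} u}{12 \sqrt{2 u^{4} + 3 u^{2} + 10}}, which equals G'(u).

G(u) = - \frac{\sqrt{\frac{u^{4}}{3} + \frac{u^{2}}{2} + \frac{5}{3}}}{2}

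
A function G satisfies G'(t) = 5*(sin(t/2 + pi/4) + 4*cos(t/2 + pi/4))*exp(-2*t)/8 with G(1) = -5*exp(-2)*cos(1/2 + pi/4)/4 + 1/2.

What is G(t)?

G'(t) has the shape u'v + uv' for u = -5*cos(t/2 + pi/4)/4 and v = exp(-2*t) — it is the derivative of the product u*v.
A general antiderivative is -5*exp(-2*t)*cos(t/2 + pi/4)/4 + C.
The condition gives C = -5*exp(-2)*cos(1/2 + pi/4)/4 + 1/2 - (-5*exp(-2)*cos(1/2 + pi/4)/4) = 1/2.
So G(t) = 1/2 - 5*exp(-2*t)*cos(t/2 + pi/4)/4.
Check: d/dt[1/2 - 5*exp(-2*t)*cos(t/2 + pi/4)/4] = (5*sin(t/2 + pi/4) + 20*cos(t/2 + pi/4))*exp(-2*t)/8, which equals G'(t).

G(t) = 1/2 - 5*exp(-2*t)*cos(t/2 + pi/4)/4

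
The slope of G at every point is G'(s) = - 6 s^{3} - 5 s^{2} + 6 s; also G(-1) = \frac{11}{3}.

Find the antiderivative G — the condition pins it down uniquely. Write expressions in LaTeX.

The integrand splits into summands that can be handled one at a time.
A general antiderivative is - \frac{3 s^{4}}{2} - \frac{5 s^{3}}{3} + 3 s^{2} + C.
The condition gives C = \frac{11}{3} - (\frac{19}{6}) = \frac{1}{2}.
So G(s) = - \frac{3 s^{4}}{2} - \frac{5 s^{3}}{3} + 3 s^{2} + \frac{1}{2}.
Check: d/ds[- \frac{3 s^{4}}{2} - \frac{5 s^{3}}{3} + 3 s^{2} + \frac{1}{2}] = - 6 s^{3} - 5 s^{2} + 6 s = G'(s).

G(s) = - \frac{3 s^{4}}{2} - \frac{5 s^{3}}{3} + 3 s^{2} + \frac{1}{2}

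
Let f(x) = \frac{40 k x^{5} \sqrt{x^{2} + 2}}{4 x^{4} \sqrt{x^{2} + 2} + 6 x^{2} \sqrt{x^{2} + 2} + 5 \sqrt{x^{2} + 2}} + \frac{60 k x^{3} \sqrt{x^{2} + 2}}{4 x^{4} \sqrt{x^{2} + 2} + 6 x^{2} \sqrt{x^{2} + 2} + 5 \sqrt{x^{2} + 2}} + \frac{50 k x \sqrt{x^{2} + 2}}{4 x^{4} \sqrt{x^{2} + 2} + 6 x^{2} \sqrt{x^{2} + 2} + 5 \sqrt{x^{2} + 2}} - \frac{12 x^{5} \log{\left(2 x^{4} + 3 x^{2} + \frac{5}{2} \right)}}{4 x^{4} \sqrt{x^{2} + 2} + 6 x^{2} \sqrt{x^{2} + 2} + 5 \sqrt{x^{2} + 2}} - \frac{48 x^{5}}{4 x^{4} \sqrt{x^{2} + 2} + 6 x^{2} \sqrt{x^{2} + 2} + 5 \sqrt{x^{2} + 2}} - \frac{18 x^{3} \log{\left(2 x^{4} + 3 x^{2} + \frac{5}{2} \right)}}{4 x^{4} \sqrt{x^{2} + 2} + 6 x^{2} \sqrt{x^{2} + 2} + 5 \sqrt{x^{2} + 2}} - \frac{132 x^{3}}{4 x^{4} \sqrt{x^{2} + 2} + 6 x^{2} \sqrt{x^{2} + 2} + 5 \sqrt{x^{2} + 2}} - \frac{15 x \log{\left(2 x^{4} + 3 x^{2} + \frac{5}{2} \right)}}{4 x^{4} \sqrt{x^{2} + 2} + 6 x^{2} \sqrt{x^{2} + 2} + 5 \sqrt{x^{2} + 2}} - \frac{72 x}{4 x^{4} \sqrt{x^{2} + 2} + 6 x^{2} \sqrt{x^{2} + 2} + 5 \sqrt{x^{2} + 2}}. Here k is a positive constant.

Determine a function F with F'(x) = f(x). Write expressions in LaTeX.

An antiderivative is F(x) = 5 k x^{2} - 3 \sqrt{x^{2} + 2} \log{\left(2 x^{4} + 3 x^{2} + \frac{5}{2} \right)}.

Integrate term by term and add the pieces.
Check: d/dx[5 k x^{2} - 3 \sqrt{x^{2} + 2} \log{\left(2 x^{4} + 3 x^{2} + \frac{5}{2} \right)}] = \frac{40 k x^{5} \sqrt{x^{2} + 2} + 60 k x^{3} \sqrt{x^{2} + 2} + 50 k x \sqrt{x^{2} + 2} - 12 x^{5} \log{\left(2 x^{4} + 3 x^{2} + \frac{5}{2} \right)} - 48 x^{5} - 18 x^{3} \log{\left(2 x^{4} + 3 x^{2} + \frac{5}{2} \right)} - 132 x^{3} - 15 x \log{\left(2 x^{4} + 3 x^{2} + \frac{5}{2} \right)} - 72 x}{4 x^{4} \sqrt{x^{2} + 2} + 6 x^{2} \sqrt{x^{2} + 2} + 5 \sqrt{x^{2} + 2}}, which equals f(x).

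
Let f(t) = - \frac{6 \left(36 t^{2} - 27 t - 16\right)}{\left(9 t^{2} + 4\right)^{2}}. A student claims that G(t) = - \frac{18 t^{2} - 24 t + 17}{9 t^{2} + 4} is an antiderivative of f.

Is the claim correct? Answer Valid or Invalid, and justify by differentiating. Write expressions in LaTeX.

d/dt[G] = \frac{- 216 t^{2} + 162 t + 96}{81 t^{4} + 72 t^{2} + 16}
This equals f(t) exactly, so the claim holds.

Valid. The derivative of G reproduces f.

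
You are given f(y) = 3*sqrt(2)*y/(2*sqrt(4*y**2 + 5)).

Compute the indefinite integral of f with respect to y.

F(y) = 3*sqrt(2*y**2 + 5/2)/4 + C

f matches the chain-rule pattern g'(h)*h' with inner function h(y) = 2*y**2 + 5/2; substituting u = h(y) collapses the integral.
Check: d/dy[3*sqrt(2*y**2 + 5/2)/4] = 3*sqrt(2)*y/(2*sqrt(4*y**2 + 5)) = f(y).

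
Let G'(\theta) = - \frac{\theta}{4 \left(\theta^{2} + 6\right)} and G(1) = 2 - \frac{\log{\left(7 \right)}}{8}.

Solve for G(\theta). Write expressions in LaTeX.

G'(\theta) matches the chain-rule pattern g'(h)*h' with inner function h(\theta) = \theta^{2} + 6; substituting u = h(\theta) collapses the integral.
A general antiderivative is - \frac{\log{\left(\theta^{2} + 6 \right)}}{8} + C.
The condition gives C = 2 - \frac{\log{\left(7 \right)}}{8} - (- \frac{\log{\left(7 \right)}}{8}) = 2.
So G(\theta) = - \frac{\log{\left(\theta^{2} + 6 \right)} - 16}{8}.
Check: d/d\theta[- \frac{\log{\left(\theta^{2} + 6 \right)} - 16}{8}] = - \frac{\theta}{4 \theta^{2} + 24}, which equals G'(\theta).

G(\theta) = - \frac{\log{\left(\theta^{2} + 6 \right)} - 16}{8}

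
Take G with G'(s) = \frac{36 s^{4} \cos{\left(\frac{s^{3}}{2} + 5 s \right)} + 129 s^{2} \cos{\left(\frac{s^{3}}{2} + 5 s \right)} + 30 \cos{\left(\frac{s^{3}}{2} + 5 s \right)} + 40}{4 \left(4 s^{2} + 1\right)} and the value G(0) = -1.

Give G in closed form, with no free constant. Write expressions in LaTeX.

For G(s) to be correct, d/ds[G] must agree with the stated G'(s) identically.
A general antiderivative is \frac{3 \sin{\left(\frac{s^{3}}{2} + 5 s \right)}}{2} + 5 \operatorname{atan}{\left(2 s \right)} + C.
The condition gives C = -1 - (0) = -1.
So G(s) = \frac{3 \sin{\left(\frac{s^{3}}{2} + 5 s \right)}}{2} + 5 \operatorname{atan}{\left(2 s \right)} - 1.
Check: d/ds[\frac{3 \sin{\left(\frac{s^{3}}{2} + 5 s \right)}}{2} + 5 \operatorname{atan}{\left(2 s \right)} - 1] = \frac{36 s^{4} \cos{\left(\frac{s^{3}}{2} + 5 s \right)} + 129 s^{2} \cos{\left(\frac{s^{3}}{2} + 5 s \right)} + 30 \cos{\left(\frac{s^{3}}{2} + 5 s \right)} + 40}{16 s^{2} + 4}, which equals G'(s).

G(s) = \frac{3 \sin{\left(\frac{s^{3}}{2} + 5 s \right)}}{2} + 5 \operatorname{atan}{\left(2 s \right)} - 1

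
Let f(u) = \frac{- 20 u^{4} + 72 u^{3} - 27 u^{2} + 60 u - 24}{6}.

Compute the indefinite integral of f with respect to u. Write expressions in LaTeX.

Whatever form F(u) takes, F'(u) = f(u) is non-negotiable.
Check: d/du[\frac{- 4 u^{5} + 18 u^{4} - 9 u^{3} + 30 u^{2} - 24 u - 3}{6}] = - \frac{10 u^{4}}{3} + 12 u^{3} - \frac{9 u^{2}}{2} + 10 u - 4, which equals f(u).

F(u) = \frac{- 4 u^{5} + 18 u^{4} - 9 u^{3} + 30 u^{2} - 24 u - 3}{6} + C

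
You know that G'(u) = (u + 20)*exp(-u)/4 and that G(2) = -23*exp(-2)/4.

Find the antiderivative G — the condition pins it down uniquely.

G(u) = -u*exp(-u)/4 - 21*exp(-u)/4

Recognize the product-rule pattern: G'(u) = v'r + vr' with v = -u/4 - 21/4, r = exp(-u), so integration by parts undoes it.
A general antiderivative is (-u - 21)*exp(-u)/4 + C.
The condition gives C = -23*exp(-2)/4 - (-23*exp(-2)/4) = 0.
So G(u) = -u*exp(-u)/4 - 21*exp(-u)/4.
Check: d/du[-u*exp(-u)/4 - 21*exp(-u)/4] = (u + 20)*exp(-u)/4 = G'(u).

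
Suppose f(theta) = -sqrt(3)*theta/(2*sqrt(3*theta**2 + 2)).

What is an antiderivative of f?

An antiderivative is F(theta) = -sqrt(theta**2 + 2/3)/2.

The substitution u = theta**2 + 2/3 works: f is exactly (dF/du)*(du/dtheta) for that inner function.
Check: d/dtheta[-sqrt(theta**2 + 2/3)/2] = -sqrt(3)*theta/(2*sqrt(3*theta**2 + 2)) = f(theta).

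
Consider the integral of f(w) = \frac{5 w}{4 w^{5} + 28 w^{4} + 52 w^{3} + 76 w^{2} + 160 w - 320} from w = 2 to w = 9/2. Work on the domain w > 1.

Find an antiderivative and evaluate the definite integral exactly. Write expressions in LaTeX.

Antiderivative: F(w) = \frac{294 w \log{\left(w - 1 \right)} + 556 w \log{\left(w + 4 \right)} - 425 w \log{\left(w^{2} + 5 \right)} + 50 \sqrt{5} w \operatorname{atan}{\left(\frac{\sqrt{5} w}{5} \right)} + 1176 \log{\left(w - 1 \right)} + 2224 \log{\left(w + 4 \right)} - 1700 \log{\left(w^{2} + 5 \right)} + 200 \sqrt{5} \operatorname{atan}{\left(\frac{\sqrt{5} w}{5} \right)} - 1680}{35280 w + 141120}; value = - \frac{85 \log{\left(\frac{101}{4} \right)}}{7056} - \frac{139 \log{\left(6 \right)}}{8820} - \frac{5 \sqrt{5} \operatorname{atan}{\left(\frac{2 \sqrt{5}}{5} \right)}}{3528} + \frac{5}{2142} + \frac{5 \sqrt{5} \operatorname{atan}{\left(\frac{9 \sqrt{5}}{10} \right)}}{3528} + \frac{\log{\left(\frac{7}{2} \right)}}{120} + \frac{85 \log{\left(9 \right)}}{7056} + \frac{139 \log{\left(\frac{17}{2} \right)}}{8820}

The denominator factors as 4 \left(w - 1\right) \left(w + 4\right)^{2} \left(w^{2} + 5\right); partial fractions split f into directly integrable pieces: - \frac{5 \left(17 w - 5\right)}{3528 \left(w^{2} + 5\right)} + \frac{139}{8820 \left(w + 4\right)} + \frac{1}{21 \left(w + 4\right)^{2}} + \frac{1}{120 \left(w - 1\right)}.
F(w) = \frac{294 w \log{\left(w - 1 \right)} + 556 w \log{\left(w + 4 \right)} - 425 w \log{\left(w^{2} + 5 \right)} + 50 \sqrt{5} w \operatorname{atan}{\left(\frac{\sqrt{5} w}{5} \right)} + 1176 \log{\left(w - 1 \right)} + 2224 \log{\left(w + 4 \right)} - 1700 \log{\left(w^{2} + 5 \right)} + 200 \sqrt{5} \operatorname{atan}{\left(\frac{\sqrt{5} w}{5} \right)} - 1680}{35280 w + 141120} is an antiderivative of f.
Check: d/dw[\frac{294 w \log{\left(w - 1 \right)} + 556 w \log{\left(w + 4 \right)} - 425 w \log{\left(w^{2} + 5 \right)} + 50 \sqrt{5} w \operatorname{atan}{\left(\frac{\sqrt{5} w}{5} \right)} + 1176 \log{\left(w - 1 \right)} + 2224 \log{\left(w + 4 \right)} - 1700 \log{\left(w^{2} + 5 \right)} + 200 \sqrt{5} \operatorname{atan}{\left(\frac{\sqrt{5} w}{5} \right)} - 1680}{35280 w + 141120}] = \frac{5 w}{4 w^{5} + 28 w^{4} + 52 w^{3} + 76 w^{2} + 160 w - 320} = f(w).
F(9/2) = - \frac{85 \log{\left(\frac{101}{4} \right)}}{7056} - \frac{2}{357} + \frac{5 \sqrt{5} \operatorname{atan}{\left(\frac{9 \sqrt{5}}{10} \right)}}{3528} + \frac{\log{\left(\frac{7}{2} \right)}}{120} + \frac{139 \log{\left(\frac{17}{2} \right)}}{8820}; F(2) = - \frac{85 \log{\left(9 \right)}}{7056} - \frac{1}{126} + \frac{5 \sqrt{5} \operatorname{atan}{\left(\frac{2 \sqrt{5}}{5} \right)}}{3528} + \frac{139 \log{\left(6 \right)}}{8820}.
Integral = F(9/2) - F(2) = - \frac{85 \log{\left(\frac{101}{4} \right)}}{7056} - \frac{139 \log{\left(6 \right)}}{8820} - \frac{5 \sqrt{5} \operatorname{atan}{\left(\frac{2 \sqrt{5}}{5} \right)}}{3528} + \frac{5}{2142} + \frac{5 \sqrt{5} \operatorname{atan}{\left(\frac{9 \sqrt{5}}{10} \right)}}{3528} + \frac{\log{\left(\frac{7}{2} \right)}}{120} + \frac{85 \log{\left(9 \right)}}{7056} + \frac{139 \log{\left(\frac{17}{2} \right)}}{8820}.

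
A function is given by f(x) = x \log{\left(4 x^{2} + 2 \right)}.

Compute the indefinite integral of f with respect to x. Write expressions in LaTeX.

Any candidate F(x) must reproduce f(x) exactly when differentiated.
Check: d/dx[\frac{x^{2} \log{\left(4 x^{2} + 2 \right)}}{2} - \frac{x^{2}}{2} + \frac{\log{\left(2 x^{2} + 1 \right)}}{4}] = x \log{\left(2 x^{2} + 1 \right)} + x \log{\left(2 \right)}, which equals f(x).

F(x) = \frac{x^{2} \log{\left(4 x^{2} + 2 \right)}}{2} - \frac{x^{2}}{2} + \frac{\log{\left(2 x^{2} + 1 \right)}}{4} + C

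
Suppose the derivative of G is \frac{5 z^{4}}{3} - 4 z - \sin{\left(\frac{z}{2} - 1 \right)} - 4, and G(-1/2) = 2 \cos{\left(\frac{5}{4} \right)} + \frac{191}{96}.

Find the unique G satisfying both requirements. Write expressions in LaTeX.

G(z) = \frac{z^{5}}{3} - 2 z^{2} - 4 z + 2 \cos{\left(\frac{z}{2} - 1 \right)} + \frac{1}{2}

The integrand splits into summands that can be handled one at a time.
A general antiderivative is \frac{z^{5}}{3} - 2 z^{2} - 4 z + 2 \cos{\left(\frac{z}{2} - 1 \right)} - \frac{1}{2} + C.
The condition gives C = 2 \cos{\left(\frac{5}{4} \right)} + \frac{191}{96} - (2 \cos{\left(\frac{5}{4} \right)} + \frac{95}{96}) = 1.
So G(z) = \frac{z^{5}}{3} - 2 z^{2} - 4 z + 2 \cos{\left(\frac{z}{2} - 1 \right)} + \frac{1}{2}.
Check: d/dz[\frac{z^{5}}{3} - 2 z^{2} - 4 z + 2 \cos{\left(\frac{z}{2} - 1 \right)} + \frac{1}{2}] = \frac{5 z^{4}}{3} - 4 z - \sin{\left(\frac{z}{2} - 1 \right)} - 4 = G'(z).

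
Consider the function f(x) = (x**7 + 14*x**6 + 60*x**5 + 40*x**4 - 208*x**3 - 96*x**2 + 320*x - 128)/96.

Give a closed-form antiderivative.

An antiderivative is F(x) = (-x**2 - 4*x + 4)**4/768.

The substitution u = -x**2/4 - x + 1 works: f is exactly (dF/du)*(du/dx) for that inner function.
Check: d/dx[(-x**2 - 4*x + 4)**4/768] = x**7/96 + 7*x**6/48 + 5*x**5/8 + 5*x**4/12 - 13*x**3/6 - x**2 + 10*x/3 - 4/3, which equals f(x).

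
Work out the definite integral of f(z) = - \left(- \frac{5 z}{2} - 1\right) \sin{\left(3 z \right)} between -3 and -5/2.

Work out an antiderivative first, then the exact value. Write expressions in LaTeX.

Antiderivative: F(z) = - \frac{5 z \cos{\left(3 z \right)}}{6} + \frac{5 \sin{\left(3 z \right)}}{18} - \frac{\cos{\left(3 z \right)}}{3}; value = - \frac{5 \sin{\left(\frac{15}{2} \right)}}{18} + \frac{5 \sin{\left(9 \right)}}{18} + \frac{7 \cos{\left(\frac{15}{2} \right)}}{4} - \frac{13 \cos{\left(9 \right)}}{6}

Whatever form F(z) takes, F'(z) = f(z) is non-negotiable.
F(z) = - \frac{5 z \cos{\left(3 z \right)}}{6} + \frac{5 \sin{\left(3 z \right)}}{18} - \frac{\cos{\left(3 z \right)}}{3} is an antiderivative of f.
Check: d/dz[- \frac{5 z \cos{\left(3 z \right)}}{6} + \frac{5 \sin{\left(3 z \right)}}{18} - \frac{\cos{\left(3 z \right)}}{3}] = \frac{5 z \sin{\left(3 z \right)}}{2} + \sin{\left(3 z \right)}, which equals f(z).
F(-5/2) = - \frac{5 \sin{\left(\frac{15}{2} \right)}}{18} + \frac{7 \cos{\left(\frac{15}{2} \right)}}{4}; F(-3) = \frac{13 \cos{\left(9 \right)}}{6} - \frac{5 \sin{\left(9 \right)}}{18}.
Integral = F(-5/2) - F(-3) = - \frac{5 \sin{\left(\frac{15}{2} \right)}}{18} + \frac{5 \sin{\left(9 \right)}}{18} + \frac{7 \cos{\left(\frac{15}{2} \right)}}{4} - \frac{13 \cos{\left(9 \right)}}{6}.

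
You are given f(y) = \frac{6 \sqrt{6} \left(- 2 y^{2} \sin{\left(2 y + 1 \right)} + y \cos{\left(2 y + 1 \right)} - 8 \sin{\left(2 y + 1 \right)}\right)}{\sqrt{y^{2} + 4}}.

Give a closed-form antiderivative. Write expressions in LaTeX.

An antiderivative is F(y) = 6 \sqrt{6} \sqrt{y^{2} + 4} \cos{\left(2 y + 1 \right)}.

f has the shape u'v + uv' for u = 12 \sqrt{\frac{3 y^{2}}{2} + 6} and v = \cos{\left(2 y + 1 \right)} — it is the derivative of the product u*v.
Check: d/dy[6 \sqrt{6} \sqrt{y^{2} + 4} \cos{\left(2 y + 1 \right)}] = \frac{- 12 \sqrt{6} y^{2} \sin{\left(2 y + 1 \right)} + 6 \sqrt{6} y \cos{\left(2 y + 1 \right)} - 48 \sqrt{6} \sin{\left(2 y + 1 \right)}}{\sqrt{y^{2} + 4}}, which equals f(y).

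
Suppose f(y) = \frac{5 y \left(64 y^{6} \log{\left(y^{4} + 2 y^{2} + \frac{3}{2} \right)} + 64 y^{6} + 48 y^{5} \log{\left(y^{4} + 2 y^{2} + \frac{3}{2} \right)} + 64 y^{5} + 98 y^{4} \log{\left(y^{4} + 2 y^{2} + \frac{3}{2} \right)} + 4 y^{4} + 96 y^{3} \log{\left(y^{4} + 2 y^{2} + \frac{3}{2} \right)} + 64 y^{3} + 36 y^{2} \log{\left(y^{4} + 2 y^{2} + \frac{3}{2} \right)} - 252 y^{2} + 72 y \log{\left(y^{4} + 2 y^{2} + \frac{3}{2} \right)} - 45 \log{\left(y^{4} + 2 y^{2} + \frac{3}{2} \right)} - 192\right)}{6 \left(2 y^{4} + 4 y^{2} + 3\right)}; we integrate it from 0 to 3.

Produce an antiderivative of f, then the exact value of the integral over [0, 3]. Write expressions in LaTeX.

Recognize the product-rule pattern: f = u'v + uv' with u = \frac{20 y^{4}}{3} + \frac{20 y^{3}}{3} - \frac{25 y^{2}}{4} - 20, v = \log{\left(y^{4} + 2 y^{2} + \frac{3}{2} \right)}, so integration by parts undoes it.
F(y) = \frac{20 y^{4} \log{\left(y^{4} + 2 y^{2} + \frac{3}{2} \right)}}{3} + \frac{20 y^{3} \log{\left(y^{4} + 2 y^{2} + \frac{3}{2} \right)}}{3} - \frac{25 y^{2} \log{\left(y^{4} + 2 y^{2} + \frac{3}{2} \right)}}{4} - 20 \log{\left(y^{4} + 2 y^{2} + \frac{3}{2} \right)} is an antiderivative of f.
Check: d/dy[\frac{20 y^{4} \log{\left(y^{4} + 2 y^{2} + \frac{3}{2} \right)}}{3} + \frac{20 y^{3} \log{\left(y^{4} + 2 y^{2} + \frac{3}{2} \right)}}{3} - \frac{25 y^{2} \log{\left(y^{4} + 2 y^{2} + \frac{3}{2} \right)}}{4} - 20 \log{\left(y^{4} + 2 y^{2} + \frac{3}{2} \right)}] = \frac{320 y^{7} \log{\left(y^{4} + 2 y^{2} + \frac{3}{2} \right)} + 320 y^{7} + 240 y^{6} \log{\left(y^{4} + 2 y^{2} + \frac{3}{2} \right)} + 320 y^{6} + 490 y^{5} \log{\left(y^{4} + 2 y^{2} + \frac{3}{2} \right)} + 20 y^{5} + 480 y^{4} \log{\left(y^{4} + 2 y^{2} + \frac{3}{2} \right)} + 320 y^{4} + 180 y^{3} \log{\left(y^{4} + 2 y^{2} + \frac{3}{2} \right)} - 1260 y^{3} + 360 y^{2} \log{\left(y^{4} + 2 y^{2} + \frac{3}{2} \right)} - 225 y \log{\left(y^{4} + 2 y^{2} + \frac{3}{2} \right)} - 960 y}{12 y^{4} + 24 y^{2} + 18}, which equals f(y).
F(3) = \frac{2575 \log{\left(\frac{201}{2} \right)}}{4}; F(0) = - 20 \log{\left(\frac{3}{2} \right)}.
Integral = F(3) - F(0) = 20 \log{\left(\frac{3}{2} \right)} + \frac{2575 \log{\left(\frac{201}{2} \right)}}{4}.

Antiderivative: F(y) = \frac{20 y^{4} \log{\left(y^{4} + 2 y^{2} + \frac{3}{2} \right)}}{3} + \frac{20 y^{3} \log{\left(y^{4} + 2 y^{2} + \frac{3}{2} \right)}}{3} - \frac{25 y^{2} \log{\left(y^{4} + 2 y^{2} + \frac{3}{2} \right)}}{4} - 20 \log{\left(y^{4} + 2 y^{2} + \frac{3}{2} \right)}; value = 20 \log{\left(\frac{3}{2} \right)} + \frac{2575 \log{\left(\frac{201}{2} \right)}}{4}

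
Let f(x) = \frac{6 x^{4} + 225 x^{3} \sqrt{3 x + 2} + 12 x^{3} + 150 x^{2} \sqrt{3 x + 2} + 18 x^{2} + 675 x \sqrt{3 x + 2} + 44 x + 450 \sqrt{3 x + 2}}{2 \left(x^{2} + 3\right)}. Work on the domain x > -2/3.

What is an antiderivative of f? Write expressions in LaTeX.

An antiderivative is F(x) = x^{3} + 45 x^{2} \sqrt{3 x + 2} + 3 x^{2} + 60 x \sqrt{3 x + 2} + 20 \sqrt{3 x + 2} + 2 \log{\left(\frac{x^{2}}{2} + \frac{3}{2} \right)}.

A candidate is checked by its d/dx: the result must match f(x).
Check: d/dx[x^{3} + 45 x^{2} \sqrt{3 x + 2} + 3 x^{2} + 60 x \sqrt{3 x + 2} + 20 \sqrt{3 x + 2} + 2 \log{\left(\frac{x^{2}}{2} + \frac{3}{2} \right)}] = \frac{6 x^{4} \sqrt{3 x + 2} + 675 x^{4} + 12 x^{3} \sqrt{3 x + 2} + 900 x^{3} + 18 x^{2} \sqrt{3 x + 2} + 2325 x^{2} + 44 x \sqrt{3 x + 2} + 2700 x + 900}{2 x^{2} \sqrt{3 x + 2} + 6 \sqrt{3 x + 2}}, which equals f(x).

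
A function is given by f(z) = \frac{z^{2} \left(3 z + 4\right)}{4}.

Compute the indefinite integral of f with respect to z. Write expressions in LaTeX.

F(z) = \frac{3 z^{4}}{16} + \frac{z^{3}}{3} + C

An antiderivative F(z) passes only if d/dz[F] lands on f(z) exactly.
Check: d/dz[\frac{3 z^{4}}{16} + \frac{z^{3}}{3}] = \frac{3 z^{3}}{4} + z^{2}, which equals f(z).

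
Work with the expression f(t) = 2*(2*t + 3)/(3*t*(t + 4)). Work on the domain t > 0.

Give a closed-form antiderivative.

An antiderivative is F(t) = log(t)/2 + 5*log(t + 4)/6.

The denominator factors as 3*t*(t + 4); partial fractions split f into directly integrable pieces: 5/(6*(t + 4)) + 1/(2*t).
Check: d/dt[log(t)/2 + 5*log(t + 4)/6] = (4*t + 6)/(3*t**2 + 12*t), which equals f(t).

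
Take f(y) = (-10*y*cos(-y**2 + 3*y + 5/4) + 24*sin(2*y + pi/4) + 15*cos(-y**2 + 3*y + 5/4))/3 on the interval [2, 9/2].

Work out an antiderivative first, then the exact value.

Antiderivative: F(y) = 5*sin(-y**2 + 3*y + 5/4)/3 - 4*cos(2*y + pi/4); value = -5*sin(13/4)/3 + 4*cos(pi/4 + 4) - 5*sin(11/2)/3 - 4*cos(pi/4 + 9)

Since d/dy undoes antidifferentiation here, F'(y) = f(y) is required of F(y).
F(y) = 5*sin(-y**2 + 3*y + 5/4)/3 - 4*cos(2*y + pi/4) is an antiderivative of f.
Check: d/dy[5*sin(-y**2 + 3*y + 5/4)/3 - 4*cos(2*y + pi/4)] = -10*y*cos(-y**2 + 3*y + 5/4)/3 + 8*sin(2*y + pi/4) + 5*cos(-y**2 + 3*y + 5/4), which equals f(y).
F(9/2) = -5*sin(11/2)/3 - 4*cos(pi/4 + 9); F(2) = -4*cos(pi/4 + 4) + 5*sin(13/4)/3.
Integral = F(9/2) - F(2) = -5*sin(13/4)/3 + 4*cos(pi/4 + 4) - 5*sin(11/2)/3 - 4*cos(pi/4 + 9).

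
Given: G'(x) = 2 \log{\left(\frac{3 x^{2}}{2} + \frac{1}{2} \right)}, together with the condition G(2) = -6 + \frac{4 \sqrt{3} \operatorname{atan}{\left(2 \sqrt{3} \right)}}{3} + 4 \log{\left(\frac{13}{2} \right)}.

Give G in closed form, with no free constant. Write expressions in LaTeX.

G(x) = 2 x \log{\left(3 x^{2} + 1 \right)} - 4 x - 2 x \log{\left(2 \right)} + \frac{4 \sqrt{3} \operatorname{atan}{\left(\sqrt{3} x \right)}}{3} + 2

A first test for any G(x): its x-derivative must equal the given G'(x).
A general antiderivative is 2 x \log{\left(\frac{3 x^{2}}{2} + \frac{1}{2} \right)} - 4 x + \frac{4 \sqrt{3} \operatorname{atan}{\left(\sqrt{3} x \right)}}{3} + C.
The condition gives C = -6 + \frac{4 \sqrt{3} \operatorname{atan}{\left(2 \sqrt{3} \right)}}{3} + 4 \log{\left(\frac{13}{2} \right)} - (-8 + \frac{4 \sqrt{3} \operatorname{atan}{\left(2 \sqrt{3} \right)}}{3} + 4 \log{\left(\frac{13}{2} \right)}) = 2.
So G(x) = 2 x \log{\left(3 x^{2} + 1 \right)} - 4 x - 2 x \log{\left(2 \right)} + \frac{4 \sqrt{3} \operatorname{atan}{\left(\sqrt{3} x \right)}}{3} + 2.
Check: d/dx[2 x \log{\left(3 x^{2} + 1 \right)} - 4 x - 2 x \log{\left(2 \right)} + \frac{4 \sqrt{3} \operatorname{atan}{\left(\sqrt{3} x \right)}}{3} + 2] = 2 \log{\left(3 x^{2} + 1 \right)} - 2 \log{\left(2 \right)}, which equals G'(x).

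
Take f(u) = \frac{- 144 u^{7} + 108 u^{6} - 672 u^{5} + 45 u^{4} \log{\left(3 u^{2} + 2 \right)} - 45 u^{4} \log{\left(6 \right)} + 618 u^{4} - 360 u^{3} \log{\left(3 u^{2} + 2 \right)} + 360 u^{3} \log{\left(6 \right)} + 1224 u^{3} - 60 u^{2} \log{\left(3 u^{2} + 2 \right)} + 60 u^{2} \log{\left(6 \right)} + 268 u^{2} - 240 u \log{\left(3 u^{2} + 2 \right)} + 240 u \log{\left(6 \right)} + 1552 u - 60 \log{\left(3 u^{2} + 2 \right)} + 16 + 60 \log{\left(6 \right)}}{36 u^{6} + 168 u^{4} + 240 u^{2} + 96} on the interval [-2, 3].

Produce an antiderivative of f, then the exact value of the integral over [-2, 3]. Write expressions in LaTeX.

A candidate is checked by its d/du: the result must match f(u).
F(u) = \frac{\left(u - 4\right) \left(- 24 u^{3} - 60 u^{2} - 16 u - 15 \log{\left(\frac{u^{2}}{2} + \frac{1}{3} \right)} - 60\right)}{12 \left(u^{2} + 2\right)} is an antiderivative of f.
Check: d/du[\frac{\left(u - 4\right) \left(- 24 u^{3} - 60 u^{2} - 16 u - 15 \log{\left(\frac{u^{2}}{2} + \frac{1}{3} \right)} - 60\right)}{12 \left(u^{2} + 2\right)}] = \frac{- 144 u^{7} + 108 u^{6} - 672 u^{5} + 45 u^{4} \log{\left(3 u^{2} + 2 \right)} - 45 u^{4} \log{\left(6 \right)} + 618 u^{4} - 360 u^{3} \log{\left(3 u^{2} + 2 \right)} + 360 u^{3} \log{\left(6 \right)} + 1224 u^{3} - 60 u^{2} \log{\left(3 u^{2} + 2 \right)} + 60 u^{2} \log{\left(6 \right)} + 268 u^{2} - 240 u \log{\left(3 u^{2} + 2 \right)} + 240 u \log{\left(6 \right)} + 1552 u - 60 \log{\left(3 u^{2} + 2 \right)} + 16 + 60 \log{\left(6 \right)}}{36 u^{6} + 168 u^{4} + 240 u^{2} + 96} = f(u).
F(3) = \frac{5 \log{\left(\frac{29}{6} \right)}}{44} + \frac{108}{11}; F(-2) = \frac{5 \log{\left(\frac{7}{3} \right)}}{4} + \frac{19}{3}.
Integral = F(3) - F(-2) = - \frac{5 \log{\left(\frac{7}{3} \right)}}{4} + \frac{5 \log{\left(\frac{29}{6} \right)}}{44} + \frac{115}{33}.

Antiderivative: F(u) = \frac{\left(u - 4\right) \left(- 24 u^{3} - 60 u^{2} - 16 u - 15 \log{\left(\frac{u^{2}}{2} + \frac{1}{3} \right)} - 60\right)}{12 \left(u^{2} + 2\right)}; value = - \frac{5 \log{\left(\frac{7}{3} \right)}}{4} + \frac{5 \log{\left(\frac{29}{6} \right)}}{44} + \frac{115}{33}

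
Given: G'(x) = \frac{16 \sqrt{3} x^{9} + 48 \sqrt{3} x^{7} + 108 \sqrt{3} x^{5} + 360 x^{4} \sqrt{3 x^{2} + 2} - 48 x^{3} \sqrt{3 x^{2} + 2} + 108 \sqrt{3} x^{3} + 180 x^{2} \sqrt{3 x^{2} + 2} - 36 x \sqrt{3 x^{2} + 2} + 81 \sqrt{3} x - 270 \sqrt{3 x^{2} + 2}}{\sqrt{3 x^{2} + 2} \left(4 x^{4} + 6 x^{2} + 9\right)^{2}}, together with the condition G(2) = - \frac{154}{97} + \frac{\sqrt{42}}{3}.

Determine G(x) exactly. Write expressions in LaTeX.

Differentiate the proposed G(x) back; it has to land on the given G'(x).
A general antiderivative is \frac{\frac{1}{2} - 5 x}{\frac{2 x^{4}}{3} + x^{2} + \frac{3}{2}} + \sqrt{x^{2} + \frac{2}{3}} + C.
The condition gives C = - \frac{154}{97} + \frac{\sqrt{42}}{3} - (- \frac{57}{97} + \frac{\sqrt{42}}{3}) = -1.
So G(x) = \frac{\frac{1}{2} - 5 x}{\frac{2 x^{4}}{3} + x^{2} + \frac{3}{2}} + \sqrt{x^{2} + \frac{2}{3}} - 1.
Check: d/dx[\frac{\frac{1}{2} - 5 x}{\frac{2 x^{4}}{3} + x^{2} + \frac{3}{2}} + \sqrt{x^{2} + \frac{2}{3}} - 1] = \frac{16 \sqrt{3} x^{9} + 48 \sqrt{3} x^{7} + 108 \sqrt{3} x^{5} + 360 x^{4} \sqrt{3 x^{2} + 2} - 48 x^{3} \sqrt{3 x^{2} + 2} + 108 \sqrt{3} x^{3} + 180 x^{2} \sqrt{3 x^{2} + 2} - 36 x \sqrt{3 x^{2} + 2} + 81 \sqrt{3} x - 270 \sqrt{3 x^{2} + 2}}{16 x^{8} \sqrt{3 x^{2} + 2} + 48 x^{6} \sqrt{3 x^{2} + 2} + 108 x^{4} \sqrt{3 x^{2} + 2} + 108 x^{2} \sqrt{3 x^{2} + 2} + 81 \sqrt{3 x^{2} + 2}}, which equals G'(x).

G(x) = \frac{\frac{1}{2} - 5 x}{\frac{2 x^{4}}{3} + x^{2} + \frac{3}{2}} + \sqrt{x^{2} + \frac{2}{3}} - 1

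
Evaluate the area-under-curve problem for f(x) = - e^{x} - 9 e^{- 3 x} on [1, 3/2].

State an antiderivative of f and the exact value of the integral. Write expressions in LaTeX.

Antiderivative: F(x) = \left(3 - e^{4 x}\right) e^{- 3 x}; value = - e^{\frac{3}{2}} - \frac{3}{e^{3}} + \frac{3}{e^{\frac{9}{2}}} + e

Integrate term by term and add the pieces.
F(x) = \left(3 - e^{4 x}\right) e^{- 3 x} is an antiderivative of f.
Check: d/dx[\left(3 - e^{4 x}\right) e^{- 3 x}] = \left(- e^{4 x} - 9\right) e^{- 3 x}, which equals f(x).
F(3/2) = - e^{\frac{3}{2}} + \frac{3}{e^{\frac{9}{2}}}; F(1) = - e + \frac{3}{e^{3}}.
Integral = F(3/2) - F(1) = - e^{\frac{3}{2}} - \frac{3}{e^{3}} + \frac{3}{e^{\frac{9}{2}}} + e.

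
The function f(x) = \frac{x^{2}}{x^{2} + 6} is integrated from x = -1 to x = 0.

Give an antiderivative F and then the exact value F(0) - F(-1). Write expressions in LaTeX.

Recover f(x) by differentiating a candidate F(x); any mismatch rules it out.
F(x) = x - \sqrt{6} \operatorname{atan}{\left(\frac{\sqrt{6} x}{6} \right)} is an antiderivative of f.
Check: d/dx[x - \sqrt{6} \operatorname{atan}{\left(\frac{\sqrt{6} x}{6} \right)}] = \frac{x^{2}}{x^{2} + 6} = f(x).
F(0) = 0; F(-1) = -1 + \sqrt{6} \operatorname{atan}{\left(\frac{\sqrt{6}}{6} \right)}.
Integral = F(0) - F(-1) = - \sqrt{6} \operatorname{atan}{\left(\frac{\sqrt{6}}{6} \right)} + 1.

Antiderivative: F(x) = x - \sqrt{6} \operatorname{atan}{\left(\frac{\sqrt{6} x}{6} \right)}; value = - \sqrt{6} \operatorname{atan}{\left(\frac{\sqrt{6}}{6} \right)} + 1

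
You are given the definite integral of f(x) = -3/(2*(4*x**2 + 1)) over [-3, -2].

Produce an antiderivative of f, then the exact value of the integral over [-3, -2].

Antiderivative: F(x) = -3*atan(2*x)/4; value = -3*atan(6)/4 + 3*atan(4)/4

Check any antiderivative F(x) by computing F'(x) and comparing it with f(x).
F(x) = -3*atan(2*x)/4 is an antiderivative of f.
Check: d/dx[-3*atan(2*x)/4] = -3/(8*x**2 + 2), which equals f(x).
F(-2) = 3*atan(4)/4; F(-3) = 3*atan(6)/4.
Integral = F(-2) - F(-3) = -3*atan(6)/4 + 3*atan(4)/4.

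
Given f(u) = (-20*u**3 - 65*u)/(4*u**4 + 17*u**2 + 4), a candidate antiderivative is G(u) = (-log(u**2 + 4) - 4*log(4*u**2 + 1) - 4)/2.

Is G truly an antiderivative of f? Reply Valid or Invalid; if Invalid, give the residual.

d/du[G] = (-20*u**3 - 65*u)/(4*u**4 + 17*u**2 + 4)
This equals f(u) exactly, so the claim holds.

Valid. The derivative of G reproduces f.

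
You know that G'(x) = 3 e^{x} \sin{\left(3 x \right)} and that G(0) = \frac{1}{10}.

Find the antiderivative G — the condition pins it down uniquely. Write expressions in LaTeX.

G(x) = \frac{3 e^{x} \sin{\left(3 x \right)}}{10} - \frac{9 e^{x} \cos{\left(3 x \right)}}{10} + 1

A candidate passes only if d/dx[G] lands on the given G'(x) exactly.
A general antiderivative is \frac{3 e^{x} \sin{\left(3 x \right)}}{10} - \frac{9 e^{x} \cos{\left(3 x \right)}}{10} + C.
The condition gives C = \frac{1}{10} - (- \frac{9}{10}) = 1.
So G(x) = \frac{3 e^{x} \sin{\left(3 x \right)}}{10} - \frac{9 e^{x} \cos{\left(3 x \right)}}{10} + 1.
Check: d/dx[\frac{3 e^{x} \sin{\left(3 x \right)}}{10} - \frac{9 e^{x} \cos{\left(3 x \right)}}{10} + 1] = 3 e^{x} \sin{\left(3 x \right)} = G'(x).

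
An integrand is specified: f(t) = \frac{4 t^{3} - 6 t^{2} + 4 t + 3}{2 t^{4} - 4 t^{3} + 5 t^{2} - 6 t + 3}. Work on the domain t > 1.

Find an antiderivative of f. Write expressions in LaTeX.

An antiderivative is F(t) = \frac{t \log{\left(2 t^{2} + 3 \right)} - \log{\left(2 t^{2} + 3 \right)} - 1}{t - 1}.

Whatever form F(t) takes, F'(t) = f(t) is non-negotiable.
Check: d/dt[\frac{t \log{\left(2 t^{2} + 3 \right)} - \log{\left(2 t^{2} + 3 \right)} - 1}{t - 1}] = \frac{4 t^{3} - 6 t^{2} + 4 t + 3}{2 t^{4} - 4 t^{3} + 5 t^{2} - 6 t + 3} = f(t).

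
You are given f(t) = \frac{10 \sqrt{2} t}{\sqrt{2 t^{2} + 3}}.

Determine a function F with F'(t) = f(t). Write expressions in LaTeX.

An antiderivative is F(t) = 5 \sqrt{4 t^{2} + 6}.

The substitution u = 4 t^{2} + 6 works: f is exactly (dF/du)*(du/dt) for that inner function.
Check: d/dt[5 \sqrt{4 t^{2} + 6}] = \frac{10 \sqrt{2} t}{\sqrt{2 t^{2} + 3}} = f(t).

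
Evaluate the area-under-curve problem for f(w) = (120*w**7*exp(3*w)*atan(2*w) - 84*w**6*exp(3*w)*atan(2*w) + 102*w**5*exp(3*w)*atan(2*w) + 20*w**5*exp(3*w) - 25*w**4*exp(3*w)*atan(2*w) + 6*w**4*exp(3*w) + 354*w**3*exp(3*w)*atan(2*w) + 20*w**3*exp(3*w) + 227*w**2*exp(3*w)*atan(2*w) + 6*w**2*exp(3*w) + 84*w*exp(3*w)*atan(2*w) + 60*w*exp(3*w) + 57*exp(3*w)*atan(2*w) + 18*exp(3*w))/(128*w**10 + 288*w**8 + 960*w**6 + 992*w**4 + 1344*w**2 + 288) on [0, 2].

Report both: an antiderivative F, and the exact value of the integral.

Antiderivative: F(w) = (10*w + 3)*exp(3*w)*atan(2*w)/(32*(w**4 + w**2 + 3)); value = exp(6)*atan(4)/32

A candidate is checked by its d/dw: the result must match f(w).
F(w) = (10*w + 3)*exp(3*w)*atan(2*w)/(32*(w**4 + w**2 + 3)) is an antiderivative of f.
Check: d/dw[(10*w + 3)*exp(3*w)*atan(2*w)/(32*(w**4 + w**2 + 3))] = (120*w**7*exp(3*w)*atan(2*w) - 84*w**6*exp(3*w)*atan(2*w) + 102*w**5*exp(3*w)*atan(2*w) + 20*w**5*exp(3*w) - 25*w**4*exp(3*w)*atan(2*w) + 6*w**4*exp(3*w) + 354*w**3*exp(3*w)*atan(2*w) + 20*w**3*exp(3*w) + 227*w**2*exp(3*w)*atan(2*w) + 6*w**2*exp(3*w) + 84*w*exp(3*w)*atan(2*w) + 60*w*exp(3*w) + 57*exp(3*w)*atan(2*w) + 18*exp(3*w))/(128*w**10 + 288*w**8 + 960*w**6 + 992*w**4 + 1344*w**2 + 288) = f(w).
F(2) = exp(6)*atan(4)/32; F(0) = 0.
Integral = F(2) - F(0) = exp(6)*atan(4)/32.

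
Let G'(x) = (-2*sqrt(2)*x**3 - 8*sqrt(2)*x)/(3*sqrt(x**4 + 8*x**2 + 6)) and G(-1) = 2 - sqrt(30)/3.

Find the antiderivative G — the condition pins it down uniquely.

G'(x) matches the chain-rule pattern g'(h)*h' with inner function h(x) = x**4/2 + 4*x**2 + 3; substituting u = h(x) collapses the integral.
A general antiderivative is -2*sqrt(x**4/2 + 4*x**2 + 3)/3 + C.
The condition gives C = 2 - sqrt(30)/3 - (-sqrt(30)/3) = 2.
So G(x) = 2 - 2*sqrt(x**4/2 + 4*x**2 + 3)/3.
Check: d/dx[2 - 2*sqrt(x**4/2 + 4*x**2 + 3)/3] = (-2*sqrt(2)*x**3 - 8*sqrt(2)*x)/(3*sqrt(x**4 + 8*x**2 + 6)) = G'(x).

G(x) = 2 - 2*sqrt(x**4/2 + 4*x**2 + 3)/3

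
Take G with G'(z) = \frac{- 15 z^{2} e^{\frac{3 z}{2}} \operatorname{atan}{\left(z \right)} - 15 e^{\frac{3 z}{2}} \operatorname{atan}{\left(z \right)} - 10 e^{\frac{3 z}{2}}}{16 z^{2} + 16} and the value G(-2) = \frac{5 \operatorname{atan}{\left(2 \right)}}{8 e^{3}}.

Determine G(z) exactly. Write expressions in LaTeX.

G(z) = - \frac{5 e^{\frac{3 z}{2}} \operatorname{atan}{\left(z \right)}}{8}

G'(z) has the shape u'v + uv' for u = - \frac{5 \operatorname{atan}{\left(z \right)}}{8} and v = e^{\frac{3 z}{2}} — it is the derivative of the product u*v.
A general antiderivative is - \frac{5 e^{\frac{3 z}{2}} \operatorname{atan}{\left(z \right)}}{8} + C.
The condition gives C = \frac{5 \operatorname{atan}{\left(2 \right)}}{8 e^{3}} - (\frac{5 \operatorname{atan}{\left(2 \right)}}{8 e^{3}}) = 0.
So G(z) = - \frac{5 e^{\frac{3 z}{2}} \operatorname{atan}{\left(z \right)}}{8}.
Check: d/dz[- \frac{5 e^{\frac{3 z}{2}} \operatorname{atan}{\left(z \right)}}{8}] = \frac{- 15 z^{2} e^{\frac{3 z}{2}} \operatorname{atan}{\left(z \right)} - 15 e^{\frac{3 z}{2}} \operatorname{atan}{\left(z \right)} - 10 e^{\frac{3 z}{2}}}{16 z^{2} + 16} = G'(z).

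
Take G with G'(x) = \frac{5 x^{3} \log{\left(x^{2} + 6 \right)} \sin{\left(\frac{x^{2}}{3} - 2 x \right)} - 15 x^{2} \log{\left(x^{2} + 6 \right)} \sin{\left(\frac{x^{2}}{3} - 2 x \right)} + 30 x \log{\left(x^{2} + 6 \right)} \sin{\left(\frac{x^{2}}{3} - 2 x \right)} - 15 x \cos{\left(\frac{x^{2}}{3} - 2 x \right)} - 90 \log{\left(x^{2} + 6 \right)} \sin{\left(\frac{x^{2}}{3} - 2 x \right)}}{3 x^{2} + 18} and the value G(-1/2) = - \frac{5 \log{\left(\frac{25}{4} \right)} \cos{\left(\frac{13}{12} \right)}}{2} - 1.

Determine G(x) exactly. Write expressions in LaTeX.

G'(x) has the shape u'v + uv' for u = - \frac{5 \cos{\left(\frac{x^{2}}{3} - 2 x \right)}}{2} and v = \log{\left(x^{2} + 6 \right)} — it is the derivative of the product u*v.
A general antiderivative is - \frac{5 \log{\left(x^{2} + 6 \right)} \cos{\left(\frac{x^{2}}{3} - 2 x \right)}}{2} + C.
The condition gives C = - \frac{5 \log{\left(\frac{25}{4} \right)} \cos{\left(\frac{13}{12} \right)}}{2} - 1 - (- \frac{5 \log{\left(\frac{25}{4} \right)} \cos{\left(\frac{13}{12} \right)}}{2}) = -1.
So G(x) = \frac{- 5 \log{\left(x^{2} + 6 \right)} \cos{\left(\frac{x^{2}}{3} - 2 x \right)} - 2}{2}.
Check: d/dx[\frac{- 5 \log{\left(x^{2} + 6 \right)} \cos{\left(\frac{x^{2}}{3} - 2 x \right)} - 2}{2}] = \frac{5 x^{3} \log{\left(x^{2} + 6 \right)} \sin{\left(\frac{x^{2}}{3} - 2 x \right)} - 15 x^{2} \log{\left(x^{2} + 6 \right)} \sin{\left(\frac{x^{2}}{3} - 2 x \right)} + 30 x \log{\left(x^{2} + 6 \right)} \sin{\left(\frac{x^{2}}{3} - 2 x \right)} - 15 x \cos{\left(\frac{x^{2}}{3} - 2 x \right)} - 90 \log{\left(x^{2} + 6 \right)} \sin{\left(\frac{x^{2}}{3} - 2 x \right)}}{3 x^{2} + 18} = G'(x).

G(x) = \frac{- 5 \log{\left(x^{2} + 6 \right)} \cos{\left(\frac{x^{2}}{3} - 2 x \right)} - 2}{2}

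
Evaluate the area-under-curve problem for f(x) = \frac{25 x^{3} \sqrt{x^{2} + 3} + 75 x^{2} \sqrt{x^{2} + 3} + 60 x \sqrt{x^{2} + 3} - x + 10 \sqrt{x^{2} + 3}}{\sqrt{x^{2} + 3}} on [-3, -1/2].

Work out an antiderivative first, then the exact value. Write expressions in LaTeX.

Since d/dx undoes antidifferentiation here, F'(x) = f(x) is required of F(x).
F(x) = \frac{- 4 \sqrt{x^{2} + 3} + \left(- 5 x^{2} - 10 x - 2\right)^{2}}{4} is an antiderivative of f.
Check: d/dx[\frac{- 4 \sqrt{x^{2} + 3} + \left(- 5 x^{2} - 10 x - 2\right)^{2}}{4}] = \frac{25 x^{3} \sqrt{x^{2} + 3} + 75 x^{2} \sqrt{x^{2} + 3} + 60 x \sqrt{x^{2} + 3} - x + 10 \sqrt{x^{2} + 3}}{\sqrt{x^{2} + 3}} = f(x).
F(-1/2) = \frac{49}{64} - \frac{\sqrt{13}}{2}; F(-3) = \frac{289}{4} - 2 \sqrt{3}.
Integral = F(-1/2) - F(-3) = - \frac{4575}{64} - \frac{\sqrt{13}}{2} + 2 \sqrt{3}.

Antiderivative: F(x) = \frac{- 4 \sqrt{x^{2} + 3} + \left(- 5 x^{2} - 10 x - 2\right)^{2}}{4}; value = - \frac{4575}{64} - \frac{\sqrt{13}}{2} + 2 \sqrt{3}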